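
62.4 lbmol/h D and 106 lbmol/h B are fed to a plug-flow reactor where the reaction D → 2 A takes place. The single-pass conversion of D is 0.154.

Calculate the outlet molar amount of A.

D reacted = 0.154 × 62.4 = 9.61 lbmol/h; ν_D = −1, so ξ = 9.61/1 = 9.61 lbmol/h.
Outlet amounts (n = n₀ + ν ξ):
  D: 62.4 − 1(9.61) = 52.79
  A: 0 + 2(9.61) = 19.22
  B: 106 (inert)

19.2 lbmol/h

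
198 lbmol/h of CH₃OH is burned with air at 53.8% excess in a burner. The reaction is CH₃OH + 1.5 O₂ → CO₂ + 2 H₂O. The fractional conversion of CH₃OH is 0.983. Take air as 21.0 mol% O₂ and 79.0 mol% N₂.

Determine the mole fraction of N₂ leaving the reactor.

0.696

Stoichiometric O₂ = 1.5 × 198 = 297 lbmol/h; O₂ fed = 297 × 1.538 = 456.8 lbmol/h.
N₂ fed = 456.8 × 79/21 = 1718 lbmol/h.
Fuel reacted = 0.983 × 198 → ξ = 194.6 lbmol/h.
Outlet (n = n₀ + ν ξ):
  CH₃OH: 198 − 1(194.6) = 3.366
  O₂: 456.8 − 1.5(194.6) = 164.8
  N₂: 1718 (inert)
  CO₂: 0 + 1(194.6) = 194.6
  H₂O: 0 + 2(194.6) = 389.3
Total out = 2470 lbmol/h; y_N₂ = 1718 / 2470 = 0.6956.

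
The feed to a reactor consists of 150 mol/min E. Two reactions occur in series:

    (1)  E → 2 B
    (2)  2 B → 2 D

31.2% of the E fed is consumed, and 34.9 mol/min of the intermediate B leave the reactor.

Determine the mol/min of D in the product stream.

58.7 mol/min

Conversion of E: E consumed = 1ξ₁ = 0.312 × 150 → ξ₁ = 46.8 mol/min.
B balance: n_B = 0 + 2ξ₁ − 2ξ₂ = 34.9 → ξ₂ = (2·46.8 − 34.9)/2 = 29.35 mol/min.
Outlet amounts (n = n₀ + Σ ν·ξ):
  E: 150 − 1(46.8) = 103.2
  B: 0 + 2(46.8) − 2(29.35) = 34.9
  D: 0 + 2(29.35) = 58.7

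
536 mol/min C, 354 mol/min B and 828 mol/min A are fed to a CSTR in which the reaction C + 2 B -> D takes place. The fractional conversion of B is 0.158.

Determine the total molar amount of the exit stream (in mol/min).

1660 mol/min

B reacted = 0.158 × 354 = 55.93 mol/min; ν_B = −2, so ξ = 55.93/2 = 27.97 mol/min.
Outlet amounts (n = n₀ + ν ξ):
  C: 536 − 1(27.97) = 508
  B: 354 − 2(27.97) = 298.1
  D: 0 + 1(27.97) = 27.97
  A: 828 (inert)
Total out = 508 + 298.1 + 27.97 + 828 = 1662 mol/min.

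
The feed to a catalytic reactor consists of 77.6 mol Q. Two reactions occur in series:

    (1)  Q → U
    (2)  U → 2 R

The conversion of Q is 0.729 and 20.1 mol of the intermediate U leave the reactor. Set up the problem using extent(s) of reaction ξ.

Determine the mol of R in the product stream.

Conversion of Q: Q consumed = 1ξ₁ = 0.729 × 77.6 → ξ₁ = 56.57 mol.
U balance: n_U = 0 + 1ξ₁ − 1ξ₂ = 20.1 → ξ₂ = (1·56.57 − 20.1)/1 = 36.47 mol.
Outlet amounts (n = n₀ + Σ ν·ξ):
  Q: 77.6 − 1(56.57) = 21.03
  U: 0 + 1(56.57) − 1(36.47) = 20.1
  R: 0 + 2(36.47) = 72.94

72.9 mol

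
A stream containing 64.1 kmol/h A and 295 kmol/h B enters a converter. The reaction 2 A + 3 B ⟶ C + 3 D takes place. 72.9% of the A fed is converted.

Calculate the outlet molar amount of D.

70.1 kmol/h

A reacted = 0.729 × 64.1 = 46.73 kmol/h; ν_A = −2, so ξ = 46.73/2 = 23.36 kmol/h.
Outlet amounts (n = n₀ + ν ξ):
  A: 64.1 − 2(23.36) = 17.37
  B: 295 − 3(23.36) = 224.9
  C: 0 + 1(23.36) = 23.36
  D: 0 + 3(23.36) = 70.09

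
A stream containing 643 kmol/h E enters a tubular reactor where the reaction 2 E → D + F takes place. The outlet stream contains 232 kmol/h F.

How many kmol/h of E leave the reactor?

For F: n = n₀ + 1ξ → 232 = 0 + 1ξ, giving ξ = 232 kmol/h.
Outlet amounts (n = n₀ + ν ξ):
  E: 643 − 2(232) = 179
  D: 0 + 1(232) = 232
  F: 0 + 1(232) = 232

179 kmol/h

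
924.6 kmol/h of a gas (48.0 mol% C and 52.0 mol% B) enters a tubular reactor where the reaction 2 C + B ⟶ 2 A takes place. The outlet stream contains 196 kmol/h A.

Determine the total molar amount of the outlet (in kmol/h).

For A: n = n₀ + 2ξ → 196 = 0 + 2ξ, giving ξ = 98 kmol/h.
Outlet amounts (n = n₀ + ν ξ):
  C: 443.8 − 2(98) = 247.8
  B: 480.8 − 1(98) = 382.8
  A: 0 + 2(98) = 196
Total out = 247.8 + 382.8 + 196 = 826.6 kmol/h.

827 kmol/h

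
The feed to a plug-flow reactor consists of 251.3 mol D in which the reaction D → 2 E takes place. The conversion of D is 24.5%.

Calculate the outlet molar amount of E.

123 mol

D reacted = 0.245 × 251.3 = 61.57 mol; ν_D = −1, so ξ = 61.57/1 = 61.57 mol.
Outlet amounts (n = n₀ + ν ξ):
  D: 251.3 − 1(61.57) = 189.7
  E: 0 + 2(61.57) = 123.1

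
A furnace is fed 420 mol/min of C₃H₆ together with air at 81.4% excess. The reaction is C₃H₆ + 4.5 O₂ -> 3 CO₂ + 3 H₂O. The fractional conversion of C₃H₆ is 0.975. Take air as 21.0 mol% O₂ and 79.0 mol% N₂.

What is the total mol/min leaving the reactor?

17000 mol/min

Stoichiometric O₂ = 4.5 × 420 = 1890 mol/min; O₂ fed = 1890 × 1.814 = 3428 mol/min.
N₂ fed = 3428 × 79/21 = 12900 mol/min.
Fuel reacted = 0.975 × 420 → ξ = 409.5 mol/min.
Outlet (n = n₀ + ν ξ):
  C₃H₆: 420 − 1(409.5) = 10.5
  O₂: 3428 − 4.5(409.5) = 1586
  N₂: 12900 (inert)
  CO₂: 0 + 3(409.5) = 1228
  H₂O: 0 + 3(409.5) = 1228
Total out = 10.5 + 1586 + 12900 + 1228 + 1228 = 16950 mol/min.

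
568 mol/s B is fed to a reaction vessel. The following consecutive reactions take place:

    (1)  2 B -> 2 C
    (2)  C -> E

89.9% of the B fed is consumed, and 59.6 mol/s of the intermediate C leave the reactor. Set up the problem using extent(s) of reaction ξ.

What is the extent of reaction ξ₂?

Conversion of B: B consumed = 2ξ₁ = 0.899 × 568 → ξ₁ = 255.3 mol/s.
C balance: n_C = 0 + 2ξ₁ − 1ξ₂ = 59.6 → ξ₂ = (2·255.3 − 59.6)/1 = 451 mol/s.
Outlet amounts (n = n₀ + Σ ν·ξ):
  B: 568 − 2(255.3) = 57.37
  C: 0 + 2(255.3) − 1(451) = 59.6
  E: 0 + 1(451) = 451

ξ₂ = 451 mol/s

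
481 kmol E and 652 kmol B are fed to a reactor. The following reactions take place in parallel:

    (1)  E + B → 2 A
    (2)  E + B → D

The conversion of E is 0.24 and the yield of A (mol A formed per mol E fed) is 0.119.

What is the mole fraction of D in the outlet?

Yield of A: 2ξ₁ / 481 = 0.119 → ξ₁ = 28.62 kmol.
Conversion of E: 1ξ₁ + 1ξ₂ = 0.24 × 481 = 115.4 → ξ₂ = 86.82 kmol.
Outlet amounts (n = n₀ + Σ ν·ξ):
  E: 481 − 1(28.62) − 1(86.82) = 365.6
  B: 652 − 1(28.62) − 1(86.82) = 536.6
  A: 0 + 2(28.62) = 57.24
  D: 0 + 1(86.82) = 86.82
Total out = 1046 kmol; y_D = 86.82 / 1046 = 0.08299.

0.083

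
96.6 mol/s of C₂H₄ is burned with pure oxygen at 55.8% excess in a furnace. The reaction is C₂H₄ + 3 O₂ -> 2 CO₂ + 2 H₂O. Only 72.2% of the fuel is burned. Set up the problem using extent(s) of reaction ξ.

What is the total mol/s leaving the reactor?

Stoichiometric O₂ = 3 × 96.6 = 289.8 mol/s; O₂ fed = 289.8 × 1.558 = 451.5 mol/s.
Fuel reacted = 0.722 × 96.6 → ξ = 69.75 mol/s.
Outlet (n = n₀ + ν ξ):
  C₂H₄: 96.6 − 1(69.75) = 26.85
  O₂: 451.5 − 3(69.75) = 242.3
  CO₂: 0 + 2(69.75) = 139.5
  H₂O: 0 + 2(69.75) = 139.5
Total out = 26.85 + 242.3 + 139.5 + 139.5 = 548.1 mol/s.

548 mol/s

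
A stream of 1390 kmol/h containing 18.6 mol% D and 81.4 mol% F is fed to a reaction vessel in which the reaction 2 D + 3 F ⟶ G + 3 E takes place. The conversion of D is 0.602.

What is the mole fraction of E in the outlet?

D reacted = 0.602 × 258.5 = 155.6 kmol/h; ν_D = −2, so ξ = 155.6/2 = 77.82 kmol/h.
Outlet amounts (n = n₀ + ν ξ):
  D: 258.5 − 2(77.82) = 102.9
  F: 1131 − 3(77.82) = 898
  G: 0 + 1(77.82) = 77.82
  E: 0 + 3(77.82) = 233.5
Total out = 1312 kmol/h; y_E = 233.5 / 1312 = 0.1779.

0.178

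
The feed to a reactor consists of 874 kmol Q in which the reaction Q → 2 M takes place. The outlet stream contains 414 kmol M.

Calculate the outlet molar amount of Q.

667 kmol

For M: n = n₀ + 2ξ → 414 = 0 + 2ξ, giving ξ = 207 kmol.
Outlet amounts (n = n₀ + ν ξ):
  Q: 874 − 1(207) = 667
  M: 0 + 2(207) = 414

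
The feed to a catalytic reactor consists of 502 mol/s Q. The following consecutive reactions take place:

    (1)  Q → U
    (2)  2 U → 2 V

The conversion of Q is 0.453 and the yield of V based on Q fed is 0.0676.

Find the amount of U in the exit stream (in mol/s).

Conversion of Q: Q consumed = 1ξ₁ = 0.453 × 502 → ξ₁ = 227.4 mol/s.
Yield of V: 2ξ₂ / 502 = 0.0676 → ξ₂ = 16.97 mol/s.
Outlet amounts (n = n₀ + Σ ν·ξ):
  Q: 502 − 1(227.4) = 274.6
  U: 0 + 1(227.4) − 2(16.97) = 193.5
  V: 0 + 2(16.97) = 33.94

193 mol/s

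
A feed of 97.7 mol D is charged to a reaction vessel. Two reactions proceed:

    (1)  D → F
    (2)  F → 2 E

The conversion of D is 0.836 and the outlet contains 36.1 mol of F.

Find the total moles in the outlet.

Conversion of D: D consumed = 1ξ₁ = 0.836 × 97.7 → ξ₁ = 81.68 mol.
F balance: n_F = 0 + 1ξ₁ − 1ξ₂ = 36.1 → ξ₂ = (1·81.68 − 36.1)/1 = 45.58 mol.
Outlet amounts (n = n₀ + Σ ν·ξ):
  D: 97.7 − 1(81.68) = 16.02
  F: 0 + 1(81.68) − 1(45.58) = 36.1
  E: 0 + 2(45.58) = 91.15
Total out = 16.02 + 36.1 + 91.15 = 143.3 mol.

143 mol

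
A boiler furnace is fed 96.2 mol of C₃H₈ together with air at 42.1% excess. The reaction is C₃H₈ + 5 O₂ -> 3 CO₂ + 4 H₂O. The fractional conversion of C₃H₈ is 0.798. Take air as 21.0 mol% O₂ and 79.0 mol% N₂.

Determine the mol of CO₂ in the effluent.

Stoichiometric O₂ = 5 × 96.2 = 481 mol; O₂ fed = 481 × 1.421 = 683.5 mol.
N₂ fed = 683.5 × 79/21 = 2571 mol.
Fuel reacted = 0.798 × 96.2 → ξ = 76.77 mol.
Outlet (n = n₀ + ν ξ):
  C₃H₈: 96.2 − 1(76.77) = 19.43
  O₂: 683.5 − 5(76.77) = 299.7
  N₂: 2571 (inert)
  CO₂: 0 + 3(76.77) = 230.3
  H₂O: 0 + 4(76.77) = 307.1

230 mol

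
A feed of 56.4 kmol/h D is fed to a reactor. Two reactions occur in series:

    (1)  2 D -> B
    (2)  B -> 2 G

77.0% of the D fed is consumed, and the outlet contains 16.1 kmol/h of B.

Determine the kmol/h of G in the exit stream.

Conversion of D: D consumed = 2ξ₁ = 0.77 × 56.4 → ξ₁ = 21.71 kmol/h.
B balance: n_B = 0 + 1ξ₁ − 1ξ₂ = 16.1 → ξ₂ = (1·21.71 − 16.1)/1 = 5.614 kmol/h.
Outlet amounts (n = n₀ + Σ ν·ξ):
  D: 56.4 − 2(21.71) = 12.97
  B: 0 + 1(21.71) − 1(5.614) = 16.1
  G: 0 + 2(5.614) = 11.23

11.2 kmol/h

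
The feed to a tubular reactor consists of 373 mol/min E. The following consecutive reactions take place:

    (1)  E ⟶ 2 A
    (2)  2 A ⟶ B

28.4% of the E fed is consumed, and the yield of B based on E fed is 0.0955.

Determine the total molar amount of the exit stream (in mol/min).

443 mol/min

Conversion of E: E consumed = 1ξ₁ = 0.284 × 373 → ξ₁ = 105.9 mol/min.
Yield of B: 1ξ₂ / 373 = 0.0955 → ξ₂ = 35.62 mol/min.
Outlet amounts (n = n₀ + Σ ν·ξ):
  E: 373 − 1(105.9) = 267.1
  A: 0 + 2(105.9) − 2(35.62) = 140.6
  B: 0 + 1(35.62) = 35.62
Total out = 267.1 + 140.6 + 35.62 = 443.3 mol/min.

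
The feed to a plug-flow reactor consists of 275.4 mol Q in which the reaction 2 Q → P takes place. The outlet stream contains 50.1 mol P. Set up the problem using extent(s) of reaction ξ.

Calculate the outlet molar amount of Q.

175 mol

For P: n = n₀ + 1ξ → 50.1 = 0 + 1ξ, giving ξ = 50.1 mol.
Outlet amounts (n = n₀ + ν ξ):
  Q: 275.4 − 2(50.1) = 175.2
  P: 0 + 1(50.1) = 50.1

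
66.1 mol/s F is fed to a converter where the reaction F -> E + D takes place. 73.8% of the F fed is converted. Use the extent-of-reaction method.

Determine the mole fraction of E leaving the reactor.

F reacted = 0.738 × 66.1 = 48.78 mol/s; ν_F = −1, so ξ = 48.78/1 = 48.78 mol/s.
Outlet amounts (n = n₀ + ν ξ):
  F: 66.1 − 1(48.78) = 17.32
  E: 0 + 1(48.78) = 48.78
  D: 0 + 1(48.78) = 48.78
Total out = 114.9 mol/s; y_E = 48.78 / 114.9 = 0.4246.

0.425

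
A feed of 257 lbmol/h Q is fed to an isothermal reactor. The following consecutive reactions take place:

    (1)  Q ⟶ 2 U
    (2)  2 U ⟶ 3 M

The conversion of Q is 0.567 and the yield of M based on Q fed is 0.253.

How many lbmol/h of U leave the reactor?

Conversion of Q: Q consumed = 1ξ₁ = 0.567 × 257 → ξ₁ = 145.7 lbmol/h.
Yield of M: 3ξ₂ / 257 = 0.253 → ξ₂ = 21.67 lbmol/h.
Outlet amounts (n = n₀ + Σ ν·ξ):
  Q: 257 − 1(145.7) = 111.3
  U: 0 + 2(145.7) − 2(21.67) = 248.1
  M: 0 + 3(21.67) = 65.02

248 lbmol/h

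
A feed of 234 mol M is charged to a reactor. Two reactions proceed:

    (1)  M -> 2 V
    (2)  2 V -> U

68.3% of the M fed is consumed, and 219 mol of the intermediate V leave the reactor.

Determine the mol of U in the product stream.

50.3 mol

Conversion of M: M consumed = 1ξ₁ = 0.683 × 234 → ξ₁ = 159.8 mol.
V balance: n_V = 0 + 2ξ₁ − 2ξ₂ = 219 → ξ₂ = (2·159.8 − 219)/2 = 50.32 mol.
Outlet amounts (n = n₀ + Σ ν·ξ):
  M: 234 − 1(159.8) = 74.18
  V: 0 + 2(159.8) − 2(50.32) = 219
  U: 0 + 1(50.32) = 50.32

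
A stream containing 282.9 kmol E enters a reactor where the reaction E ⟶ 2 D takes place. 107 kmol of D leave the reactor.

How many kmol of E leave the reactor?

For D: n = n₀ + 2ξ → 107 = 0 + 2ξ, giving ξ = 53.5 kmol.
Outlet amounts (n = n₀ + ν ξ):
  E: 282.9 − 1(53.5) = 229.4
  D: 0 + 2(53.5) = 107

229 kmol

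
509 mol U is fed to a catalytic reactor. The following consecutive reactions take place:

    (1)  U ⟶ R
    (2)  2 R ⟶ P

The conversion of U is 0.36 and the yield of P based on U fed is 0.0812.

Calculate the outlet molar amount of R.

Conversion of U: U consumed = 1ξ₁ = 0.36 × 509 → ξ₁ = 183.2 mol.
Yield of P: 1ξ₂ / 509 = 0.0812 → ξ₂ = 41.33 mol.
Outlet amounts (n = n₀ + Σ ν·ξ):
  U: 509 − 1(183.2) = 325.8
  R: 0 + 1(183.2) − 2(41.33) = 100.6
  P: 0 + 1(41.33) = 41.33

101 mol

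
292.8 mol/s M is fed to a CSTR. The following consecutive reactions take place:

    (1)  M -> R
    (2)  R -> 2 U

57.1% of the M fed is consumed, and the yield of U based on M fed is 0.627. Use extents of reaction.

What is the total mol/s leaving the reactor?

Conversion of M: M consumed = 1ξ₁ = 0.571 × 292.8 → ξ₁ = 167.2 mol/s.
Yield of U: 2ξ₂ / 292.8 = 0.627 → ξ₂ = 91.79 mol/s.
Outlet amounts (n = n₀ + Σ ν·ξ):
  M: 292.8 − 1(167.2) = 125.6
  R: 0 + 1(167.2) − 1(91.79) = 75.4
  U: 0 + 2(91.79) = 183.6
Total out = 125.6 + 75.4 + 183.6 = 384.6 mol/s.

385 mol/s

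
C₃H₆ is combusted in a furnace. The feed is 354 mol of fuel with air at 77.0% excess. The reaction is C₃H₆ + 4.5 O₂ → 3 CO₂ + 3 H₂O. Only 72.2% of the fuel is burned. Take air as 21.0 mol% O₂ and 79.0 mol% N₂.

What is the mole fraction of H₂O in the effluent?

0.0551

Stoichiometric O₂ = 4.5 × 354 = 1593 mol; O₂ fed = 1593 × 1.770 = 2820 mol.
N₂ fed = 2820 × 79/21 = 10610 mol.
Fuel reacted = 0.722 × 354 → ξ = 255.6 mol.
Outlet (n = n₀ + ν ξ):
  C₃H₆: 354 − 1(255.6) = 98.41
  O₂: 2820 − 4.5(255.6) = 1669
  N₂: 10610 (inert)
  CO₂: 0 + 3(255.6) = 766.8
  H₂O: 0 + 3(255.6) = 766.8
Total out = 13910 mol; y_H₂O = 766.8 / 13910 = 0.05513.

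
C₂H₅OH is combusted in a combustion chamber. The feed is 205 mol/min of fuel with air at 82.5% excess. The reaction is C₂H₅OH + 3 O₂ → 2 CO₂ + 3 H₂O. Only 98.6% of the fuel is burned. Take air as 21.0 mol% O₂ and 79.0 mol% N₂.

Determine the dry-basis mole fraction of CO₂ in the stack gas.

Stoichiometric O₂ = 3 × 205 = 615 mol/min; O₂ fed = 615 × 1.825 = 1122 mol/min.
N₂ fed = 1122 × 79/21 = 4222 mol/min.
Fuel reacted = 0.986 × 205 → ξ = 202.1 mol/min.
Outlet (n = n₀ + ν ξ):
  C₂H₅OH: 205 − 1(202.1) = 2.87
  O₂: 1122 − 3(202.1) = 516
  N₂: 4222 (inert)
  CO₂: 0 + 2(202.1) = 404.3
  H₂O: 0 + 3(202.1) = 606.4
Dry total = 5145 mol/min; y_CO₂ (dry) = 404.3 / 5145 = 0.07857.

0.0786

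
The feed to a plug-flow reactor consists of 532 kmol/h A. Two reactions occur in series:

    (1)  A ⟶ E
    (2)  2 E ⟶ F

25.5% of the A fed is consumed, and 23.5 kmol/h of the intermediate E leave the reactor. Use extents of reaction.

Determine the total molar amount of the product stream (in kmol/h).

476 kmol/h

Conversion of A: A consumed = 1ξ₁ = 0.255 × 532 → ξ₁ = 135.7 kmol/h.
E balance: n_E = 0 + 1ξ₁ − 2ξ₂ = 23.5 → ξ₂ = (1·135.7 − 23.5)/2 = 56.08 kmol/h.
Outlet amounts (n = n₀ + Σ ν·ξ):
  A: 532 − 1(135.7) = 396.3
  E: 0 + 1(135.7) − 2(56.08) = 23.5
  F: 0 + 1(56.08) = 56.08
Total out = 396.3 + 23.5 + 56.08 = 475.9 kmol/h.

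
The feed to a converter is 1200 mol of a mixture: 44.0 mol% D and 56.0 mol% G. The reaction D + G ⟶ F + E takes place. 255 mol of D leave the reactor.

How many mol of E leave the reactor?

For D: n = n₀ − 1ξ → 255 = 528 − 1ξ, giving ξ = 273 mol.
Outlet amounts (n = n₀ + ν ξ):
  D: 528 − 1(273) = 255
  G: 672 − 1(273) = 399
  F: 0 + 1(273) = 273
  E: 0 + 1(273) = 273

273 mol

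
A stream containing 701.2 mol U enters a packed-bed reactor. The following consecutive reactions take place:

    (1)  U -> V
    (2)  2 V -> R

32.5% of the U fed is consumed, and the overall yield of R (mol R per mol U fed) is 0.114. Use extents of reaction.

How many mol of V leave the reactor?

68 mol

Conversion of U: U consumed = 1ξ₁ = 0.325 × 701.2 → ξ₁ = 227.9 mol.
Yield of R: 1ξ₂ / 701.2 = 0.114 → ξ₂ = 79.94 mol.
Outlet amounts (n = n₀ + Σ ν·ξ):
  U: 701.2 − 1(227.9) = 473.3
  V: 0 + 1(227.9) − 2(79.94) = 68.02
  R: 0 + 1(79.94) = 79.94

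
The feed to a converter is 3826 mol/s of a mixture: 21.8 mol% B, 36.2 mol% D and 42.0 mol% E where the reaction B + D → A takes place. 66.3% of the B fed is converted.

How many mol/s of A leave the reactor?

B reacted = 0.663 × 834.1 = 553 mol/s; ν_B = −1, so ξ = 553/1 = 553 mol/s.
Outlet amounts (n = n₀ + ν ξ):
  B: 834.1 − 1(553) = 281.1
  D: 1385 − 1(553) = 832
  A: 0 + 1(553) = 553
  E: 1607 (inert)

553 mol/s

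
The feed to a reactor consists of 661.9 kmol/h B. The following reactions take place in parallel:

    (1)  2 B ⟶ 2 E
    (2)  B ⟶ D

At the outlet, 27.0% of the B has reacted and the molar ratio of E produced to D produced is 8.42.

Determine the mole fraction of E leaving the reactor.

Conversion of B: B consumed = 0.27 × 661.9 = 178.7 kmol/h = 2ξ₁ + 1ξ₂.
Selectivity: 2ξ₁ / (1ξ₂) = 8.42 → ξ₁ = 4.21 ξ₂.
Substitute: (2·4.21 + 1) ξ₂ = 178.7 → ξ₂ = 18.97 kmol/h, ξ₁ = 79.87 kmol/h.
Outlet amounts (n = n₀ + Σ ν·ξ):
  B: 661.9 − 2(79.87) − 1(18.97) = 483.2
  E: 0 + 2(79.87) = 159.7
  D: 0 + 1(18.97) = 18.97
Total out = 661.9 kmol/h; y_E = 159.7 / 661.9 = 0.2413.

0.241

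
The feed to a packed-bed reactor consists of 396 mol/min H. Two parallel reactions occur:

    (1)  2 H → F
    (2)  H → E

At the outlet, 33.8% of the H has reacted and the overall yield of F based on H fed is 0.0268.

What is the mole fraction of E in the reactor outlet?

0.292

Yield of F: 1ξ₁ / 396 = 0.0268 → ξ₁ = 10.61 mol/min.
Conversion of H: 2ξ₁ + 1ξ₂ = 0.338 × 396 = 133.8 → ξ₂ = 112.6 mol/min.
Outlet amounts (n = n₀ + Σ ν·ξ):
  H: 396 − 2(10.61) − 1(112.6) = 262.2
  F: 0 + 1(10.61) = 10.61
  E: 0 + 1(112.6) = 112.6
Total out = 385.4 mol/min; y_E = 112.6 / 385.4 = 0.2922.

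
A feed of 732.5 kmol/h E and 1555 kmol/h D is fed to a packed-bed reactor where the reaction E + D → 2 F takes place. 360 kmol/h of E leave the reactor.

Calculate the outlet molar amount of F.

745 kmol/h

For E: n = n₀ − 1ξ → 360 = 732.5 − 1ξ, giving ξ = 372.5 kmol/h.
Outlet amounts (n = n₀ + ν ξ):
  E: 732.5 − 1(372.5) = 360
  D: 1555 − 1(372.5) = 1182
  F: 0 + 2(372.5) = 745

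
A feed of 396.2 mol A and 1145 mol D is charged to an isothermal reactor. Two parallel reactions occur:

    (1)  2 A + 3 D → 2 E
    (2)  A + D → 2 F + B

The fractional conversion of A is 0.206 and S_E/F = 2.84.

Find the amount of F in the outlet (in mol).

Conversion of A: A consumed = 0.206 × 396.2 = 81.62 mol = 2ξ₁ + 1ξ₂.
Selectivity: 2ξ₁ / (2ξ₂) = 2.84 → ξ₁ = 2.84 ξ₂.
Substitute: (2·2.84 + 1) ξ₂ = 81.62 → ξ₂ = 12.22 mol, ξ₁ = 34.7 mol.
Outlet amounts (n = n₀ + Σ ν·ξ):
  A: 396.2 − 2(34.7) − 1(12.22) = 314.6
  D: 1145 − 3(34.7) − 1(12.22) = 1029
  E: 0 + 2(34.7) = 69.4
  F: 0 + 2(12.22) = 24.44
  B: 0 + 1(12.22) = 12.22

24.4 mol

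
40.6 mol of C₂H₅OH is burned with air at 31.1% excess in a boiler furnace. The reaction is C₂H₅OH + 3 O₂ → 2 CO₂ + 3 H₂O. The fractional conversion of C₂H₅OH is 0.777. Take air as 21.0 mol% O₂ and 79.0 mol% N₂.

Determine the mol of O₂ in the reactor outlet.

65 mol

Stoichiometric O₂ = 3 × 40.6 = 121.8 mol; O₂ fed = 121.8 × 1.311 = 159.7 mol.
N₂ fed = 159.7 × 79/21 = 600.7 mol.
Fuel reacted = 0.777 × 40.6 → ξ = 31.55 mol.
Outlet (n = n₀ + ν ξ):
  C₂H₅OH: 40.6 − 1(31.55) = 9.054
  O₂: 159.7 − 3(31.55) = 65.04
  N₂: 600.7 (inert)
  CO₂: 0 + 2(31.55) = 63.09
  H₂O: 0 + 3(31.55) = 94.64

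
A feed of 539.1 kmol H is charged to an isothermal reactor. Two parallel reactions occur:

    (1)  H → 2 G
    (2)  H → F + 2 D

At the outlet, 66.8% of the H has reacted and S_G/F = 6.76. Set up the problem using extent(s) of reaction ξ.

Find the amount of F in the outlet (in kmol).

82.2 kmol

Conversion of H: H consumed = 0.668 × 539.1 = 360.1 kmol = 1ξ₁ + 1ξ₂.
Selectivity: 2ξ₁ / (1ξ₂) = 6.76 → ξ₁ = 3.38 ξ₂.
Substitute: (1·3.38 + 1) ξ₂ = 360.1 → ξ₂ = 82.22 kmol, ξ₁ = 277.9 kmol.
Outlet amounts (n = n₀ + Σ ν·ξ):
  H: 539.1 − 1(277.9) − 1(82.22) = 179
  G: 0 + 2(277.9) = 555.8
  F: 0 + 1(82.22) = 82.22
  D: 0 + 2(82.22) = 164.4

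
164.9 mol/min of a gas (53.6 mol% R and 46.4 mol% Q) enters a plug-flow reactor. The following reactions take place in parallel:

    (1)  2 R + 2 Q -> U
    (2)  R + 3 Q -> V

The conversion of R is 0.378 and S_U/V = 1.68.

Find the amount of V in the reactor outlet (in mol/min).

7.66 mol/min

Conversion of R: R consumed = 0.378 × 88.39 = 33.41 mol/min = 2ξ₁ + 1ξ₂.
Selectivity: 1ξ₁ / (1ξ₂) = 1.68 → ξ₁ = 1.68 ξ₂.
Substitute: (2·1.68 + 1) ξ₂ = 33.41 → ξ₂ = 7.663 mol/min, ξ₁ = 12.87 mol/min.
Outlet amounts (n = n₀ + Σ ν·ξ):
  R: 88.39 − 2(12.87) − 1(7.663) = 54.98
  Q: 76.51 − 2(12.87) − 3(7.663) = 27.78
  U: 0 + 1(12.87) = 12.87
  V: 0 + 1(7.663) = 7.663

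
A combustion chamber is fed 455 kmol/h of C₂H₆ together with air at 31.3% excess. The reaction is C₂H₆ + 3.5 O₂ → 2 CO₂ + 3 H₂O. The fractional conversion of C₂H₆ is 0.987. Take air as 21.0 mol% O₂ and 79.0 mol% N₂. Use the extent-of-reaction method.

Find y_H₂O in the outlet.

Stoichiometric O₂ = 3.5 × 455 = 1592 kmol/h; O₂ fed = 1592 × 1.313 = 2091 kmol/h.
N₂ fed = 2091 × 79/21 = 7866 kmol/h.
Fuel reacted = 0.987 × 455 → ξ = 449.1 kmol/h.
Outlet (n = n₀ + ν ξ):
  C₂H₆: 455 − 1(449.1) = 5.915
  O₂: 2091 − 3.5(449.1) = 519.2
  N₂: 7866 (inert)
  CO₂: 0 + 2(449.1) = 898.2
  H₂O: 0 + 3(449.1) = 1347
Total out = 10640 kmol/h; y_H₂O = 1347 / 10640 = 0.1267.

0.127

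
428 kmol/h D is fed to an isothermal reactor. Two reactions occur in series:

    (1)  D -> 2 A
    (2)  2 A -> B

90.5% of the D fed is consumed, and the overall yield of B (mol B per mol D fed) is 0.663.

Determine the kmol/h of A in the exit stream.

207 kmol/h

Conversion of D: D consumed = 1ξ₁ = 0.905 × 428 → ξ₁ = 387.3 kmol/h.
Yield of B: 1ξ₂ / 428 = 0.663 → ξ₂ = 283.8 kmol/h.
Outlet amounts (n = n₀ + Σ ν·ξ):
  D: 428 − 1(387.3) = 40.66
  A: 0 + 2(387.3) − 2(283.8) = 207.2
  B: 0 + 1(283.8) = 283.8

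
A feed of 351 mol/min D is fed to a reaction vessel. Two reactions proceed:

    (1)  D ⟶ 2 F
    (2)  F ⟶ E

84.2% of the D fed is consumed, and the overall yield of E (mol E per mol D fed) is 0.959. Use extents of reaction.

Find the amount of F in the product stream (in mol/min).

254 mol/min

Conversion of D: D consumed = 1ξ₁ = 0.842 × 351 → ξ₁ = 295.5 mol/min.
Yield of E: 1ξ₂ / 351 = 0.959 → ξ₂ = 336.6 mol/min.
Outlet amounts (n = n₀ + Σ ν·ξ):
  D: 351 − 1(295.5) = 55.46
  F: 0 + 2(295.5) − 1(336.6) = 254.5
  E: 0 + 1(336.6) = 336.6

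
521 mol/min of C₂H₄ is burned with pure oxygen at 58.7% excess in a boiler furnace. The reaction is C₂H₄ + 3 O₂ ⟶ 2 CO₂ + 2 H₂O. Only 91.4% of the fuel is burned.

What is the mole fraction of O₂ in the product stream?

Stoichiometric O₂ = 3 × 521 = 1563 mol/min; O₂ fed = 1563 × 1.587 = 2480 mol/min.
Fuel reacted = 0.914 × 521 → ξ = 476.2 mol/min.
Outlet (n = n₀ + ν ξ):
  C₂H₄: 521 − 1(476.2) = 44.81
  O₂: 2480 − 3(476.2) = 1052
  CO₂: 0 + 2(476.2) = 952.4
  H₂O: 0 + 2(476.2) = 952.4
Total out = 3001 mol/min; y_O₂ = 1052 / 3001 = 0.3505.

0.35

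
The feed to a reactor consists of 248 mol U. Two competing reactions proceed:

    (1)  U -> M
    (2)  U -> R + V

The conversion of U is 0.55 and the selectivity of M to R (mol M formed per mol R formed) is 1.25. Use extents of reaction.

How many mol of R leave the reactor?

60.6 mol

Conversion of U: U consumed = 0.55 × 248 = 136.4 mol = 1ξ₁ + 1ξ₂.
Selectivity: 1ξ₁ / (1ξ₂) = 1.25 → ξ₁ = 1.25 ξ₂.
Substitute: (1·1.25 + 1) ξ₂ = 136.4 → ξ₂ = 60.62 mol, ξ₁ = 75.78 mol.
Outlet amounts (n = n₀ + Σ ν·ξ):
  U: 248 − 1(75.78) − 1(60.62) = 111.6
  M: 0 + 1(75.78) = 75.78
  R: 0 + 1(60.62) = 60.62
  V: 0 + 1(60.62) = 60.62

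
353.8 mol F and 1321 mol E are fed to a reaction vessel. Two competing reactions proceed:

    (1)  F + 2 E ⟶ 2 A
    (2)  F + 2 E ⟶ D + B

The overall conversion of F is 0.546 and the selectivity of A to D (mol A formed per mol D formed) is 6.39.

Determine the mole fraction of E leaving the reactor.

0.631

Conversion of F: F consumed = 0.546 × 353.8 = 193.2 mol = 1ξ₁ + 1ξ₂.
Selectivity: 2ξ₁ / (1ξ₂) = 6.39 → ξ₁ = 3.195 ξ₂.
Substitute: (1·3.195 + 1) ξ₂ = 193.2 → ξ₂ = 46.05 mol, ξ₁ = 147.1 mol.
Outlet amounts (n = n₀ + Σ ν·ξ):
  F: 353.8 − 1(147.1) − 1(46.05) = 160.6
  E: 1321 − 2(147.1) − 2(46.05) = 934.7
  A: 0 + 2(147.1) = 294.3
  D: 0 + 1(46.05) = 46.05
  B: 0 + 1(46.05) = 46.05
Total out = 1482 mol; y_E = 934.7 / 1482 = 0.6308.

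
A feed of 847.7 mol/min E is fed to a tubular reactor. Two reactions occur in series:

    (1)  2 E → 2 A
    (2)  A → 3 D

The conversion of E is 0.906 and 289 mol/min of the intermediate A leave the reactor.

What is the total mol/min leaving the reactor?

Conversion of E: E consumed = 2ξ₁ = 0.906 × 847.7 → ξ₁ = 384 mol/min.
A balance: n_A = 0 + 2ξ₁ − 1ξ₂ = 289 → ξ₂ = (2·384 − 289)/1 = 479 mol/min.
Outlet amounts (n = n₀ + Σ ν·ξ):
  E: 847.7 − 2(384) = 79.68
  A: 0 + 2(384) − 1(479) = 289
  D: 0 + 3(479) = 1437
Total out = 79.68 + 289 + 1437 = 1806 mol/min.

1810 mol/min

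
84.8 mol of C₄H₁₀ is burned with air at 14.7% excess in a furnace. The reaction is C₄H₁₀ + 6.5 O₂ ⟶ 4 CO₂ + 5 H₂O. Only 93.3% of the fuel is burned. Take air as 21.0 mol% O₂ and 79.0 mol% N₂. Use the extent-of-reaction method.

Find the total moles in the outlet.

Stoichiometric O₂ = 6.5 × 84.8 = 551.2 mol; O₂ fed = 551.2 × 1.147 = 632.2 mol.
N₂ fed = 632.2 × 79/21 = 2378 mol.
Fuel reacted = 0.933 × 84.8 → ξ = 79.12 mol.
Outlet (n = n₀ + ν ξ):
  C₄H₁₀: 84.8 − 1(79.12) = 5.682
  O₂: 632.2 − 6.5(79.12) = 118
  N₂: 2378 (inert)
  CO₂: 0 + 4(79.12) = 316.5
  H₂O: 0 + 5(79.12) = 395.6
Total out = 5.682 + 118 + 2378 + 316.5 + 395.6 = 3214 mol.

3210 mol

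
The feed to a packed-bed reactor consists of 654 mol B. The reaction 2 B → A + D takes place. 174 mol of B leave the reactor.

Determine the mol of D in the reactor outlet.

For B: n = n₀ − 2ξ → 174 = 654 − 2ξ, giving ξ = 240 mol.
Outlet amounts (n = n₀ + ν ξ):
  B: 654 − 2(240) = 174
  A: 0 + 1(240) = 240
  D: 0 + 1(240) = 240

240 mol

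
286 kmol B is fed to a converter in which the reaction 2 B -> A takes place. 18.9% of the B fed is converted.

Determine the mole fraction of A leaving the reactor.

B reacted = 0.189 × 286 = 54.05 kmol; ν_B = −2, so ξ = 54.05/2 = 27.03 kmol.
Outlet amounts (n = n₀ + ν ξ):
  B: 286 − 2(27.03) = 231.9
  A: 0 + 1(27.03) = 27.03
Total out = 259 kmol; y_A = 27.03 / 259 = 0.1044.

0.104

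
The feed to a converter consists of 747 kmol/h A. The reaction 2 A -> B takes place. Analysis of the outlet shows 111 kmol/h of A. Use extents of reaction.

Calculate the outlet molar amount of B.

For A: n = n₀ − 2ξ → 111 = 747 − 2ξ, giving ξ = 318 kmol/h.
Outlet amounts (n = n₀ + ν ξ):
  A: 747 − 2(318) = 111
  B: 0 + 1(318) = 318

318 kmol/h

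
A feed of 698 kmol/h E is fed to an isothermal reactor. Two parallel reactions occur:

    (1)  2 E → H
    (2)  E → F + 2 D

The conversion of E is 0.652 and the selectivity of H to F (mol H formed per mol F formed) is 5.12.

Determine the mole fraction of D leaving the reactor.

Conversion of E: E consumed = 0.652 × 698 = 455.1 kmol/h = 2ξ₁ + 1ξ₂.
Selectivity: 1ξ₁ / (1ξ₂) = 5.12 → ξ₁ = 5.12 ξ₂.
Substitute: (2·5.12 + 1) ξ₂ = 455.1 → ξ₂ = 40.49 kmol/h, ξ₁ = 207.3 kmol/h.
Outlet amounts (n = n₀ + Σ ν·ξ):
  E: 698 − 2(207.3) − 1(40.49) = 242.9
  H: 0 + 1(207.3) = 207.3
  F: 0 + 1(40.49) = 40.49
  D: 0 + 2(40.49) = 80.98
Total out = 571.7 kmol/h; y_D = 80.98 / 571.7 = 0.1417.

0.142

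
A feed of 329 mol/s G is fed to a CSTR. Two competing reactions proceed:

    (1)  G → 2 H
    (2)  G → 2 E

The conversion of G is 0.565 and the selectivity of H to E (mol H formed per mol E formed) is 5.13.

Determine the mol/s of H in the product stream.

311 mol/s

Conversion of G: G consumed = 0.565 × 329 = 185.9 mol/s = 1ξ₁ + 1ξ₂.
Selectivity: 2ξ₁ / (2ξ₂) = 5.13 → ξ₁ = 5.13 ξ₂.
Substitute: (1·5.13 + 1) ξ₂ = 185.9 → ξ₂ = 30.32 mol/s, ξ₁ = 155.6 mol/s.
Outlet amounts (n = n₀ + Σ ν·ξ):
  G: 329 − 1(155.6) − 1(30.32) = 143.1
  H: 0 + 2(155.6) = 311.1
  E: 0 + 2(30.32) = 60.65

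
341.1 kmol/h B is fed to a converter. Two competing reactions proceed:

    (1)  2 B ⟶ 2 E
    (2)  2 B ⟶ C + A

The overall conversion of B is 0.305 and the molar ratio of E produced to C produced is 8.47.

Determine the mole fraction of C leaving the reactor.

0.0291

Conversion of B: B consumed = 0.305 × 341.1 = 104 kmol/h = 2ξ₁ + 2ξ₂.
Selectivity: 2ξ₁ / (1ξ₂) = 8.47 → ξ₁ = 4.235 ξ₂.
Substitute: (2·4.235 + 2) ξ₂ = 104 → ξ₂ = 9.937 kmol/h, ξ₁ = 42.08 kmol/h.
Outlet amounts (n = n₀ + Σ ν·ξ):
  B: 341.1 − 2(42.08) − 2(9.937) = 237.1
  E: 0 + 2(42.08) = 84.16
  C: 0 + 1(9.937) = 9.937
  A: 0 + 1(9.937) = 9.937
Total out = 341.1 kmol/h; y_C = 9.937 / 341.1 = 0.02913.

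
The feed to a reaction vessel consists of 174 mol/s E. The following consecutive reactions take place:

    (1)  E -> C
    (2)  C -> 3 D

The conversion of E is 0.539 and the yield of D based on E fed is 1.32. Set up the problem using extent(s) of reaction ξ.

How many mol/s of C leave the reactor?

17.2 mol/s

Conversion of E: E consumed = 1ξ₁ = 0.539 × 174 → ξ₁ = 93.79 mol/s.
Yield of D: 3ξ₂ / 174 = 1.32 → ξ₂ = 76.56 mol/s.
Outlet amounts (n = n₀ + Σ ν·ξ):
  E: 174 − 1(93.79) = 80.21
  C: 0 + 1(93.79) − 1(76.56) = 17.23
  D: 0 + 3(76.56) = 229.7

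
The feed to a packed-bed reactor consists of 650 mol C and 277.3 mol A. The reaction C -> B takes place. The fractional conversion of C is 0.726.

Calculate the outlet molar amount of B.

C reacted = 0.726 × 650 = 471.9 mol; ν_C = −1, so ξ = 471.9/1 = 471.9 mol.
Outlet amounts (n = n₀ + ν ξ):
  C: 650 − 1(471.9) = 178.1
  B: 0 + 1(471.9) = 471.9
  A: 277.3 (inert)

472 mol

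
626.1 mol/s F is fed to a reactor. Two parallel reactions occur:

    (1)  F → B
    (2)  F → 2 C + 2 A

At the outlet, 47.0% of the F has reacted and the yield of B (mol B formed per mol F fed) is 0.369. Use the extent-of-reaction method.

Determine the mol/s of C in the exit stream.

Yield of B: 1ξ₁ / 626.1 = 0.369 → ξ₁ = 231 mol/s.
Conversion of F: 1ξ₁ + 1ξ₂ = 0.47 × 626.1 = 294.3 → ξ₂ = 63.24 mol/s.
Outlet amounts (n = n₀ + Σ ν·ξ):
  F: 626.1 − 1(231) − 1(63.24) = 331.8
  B: 0 + 1(231) = 231
  C: 0 + 2(63.24) = 126.5
  A: 0 + 2(63.24) = 126.5

126 mol/s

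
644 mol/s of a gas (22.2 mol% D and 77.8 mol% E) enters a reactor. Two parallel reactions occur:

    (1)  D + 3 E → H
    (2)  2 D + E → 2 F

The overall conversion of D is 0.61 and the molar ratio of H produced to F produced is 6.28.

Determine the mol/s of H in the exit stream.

Conversion of D: D consumed = 0.61 × 143 = 87.21 mol/s = 1ξ₁ + 2ξ₂.
Selectivity: 1ξ₁ / (2ξ₂) = 6.28 → ξ₁ = 12.56 ξ₂.
Substitute: (1·12.56 + 2) ξ₂ = 87.21 → ξ₂ = 5.99 mol/s, ξ₁ = 75.23 mol/s.
Outlet amounts (n = n₀ + Σ ν·ξ):
  D: 143 − 1(75.23) − 2(5.99) = 55.76
  E: 501 − 3(75.23) − 1(5.99) = 269.3
  H: 0 + 1(75.23) = 75.23
  F: 0 + 2(5.99) = 11.98

75.2 mol/s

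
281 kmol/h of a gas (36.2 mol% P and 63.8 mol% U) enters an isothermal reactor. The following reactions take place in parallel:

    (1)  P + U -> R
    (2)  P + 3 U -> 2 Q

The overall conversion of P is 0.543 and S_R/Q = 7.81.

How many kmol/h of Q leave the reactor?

Conversion of P: P consumed = 0.543 × 101.7 = 55.24 kmol/h = 1ξ₁ + 1ξ₂.
Selectivity: 1ξ₁ / (2ξ₂) = 7.81 → ξ₁ = 15.62 ξ₂.
Substitute: (1·15.62 + 1) ξ₂ = 55.24 → ξ₂ = 3.323 kmol/h, ξ₁ = 51.91 kmol/h.
Outlet amounts (n = n₀ + Σ ν·ξ):
  P: 101.7 − 1(51.91) − 1(3.323) = 46.49
  U: 179.3 − 1(51.91) − 3(3.323) = 117.4
  R: 0 + 1(51.91) = 51.91
  Q: 0 + 2(3.323) = 6.647

6.65 kmol/h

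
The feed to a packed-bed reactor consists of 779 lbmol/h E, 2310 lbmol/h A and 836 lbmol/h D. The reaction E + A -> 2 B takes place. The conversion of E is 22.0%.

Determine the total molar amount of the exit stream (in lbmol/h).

3920 lbmol/h

E reacted = 0.22 × 779 = 171.4 lbmol/h; ν_E = −1, so ξ = 171.4/1 = 171.4 lbmol/h.
Outlet amounts (n = n₀ + ν ξ):
  E: 779 − 1(171.4) = 607.6
  A: 2310 − 1(171.4) = 2139
  B: 0 + 2(171.4) = 342.8
  D: 836 (inert)
Total out = 607.6 + 2139 + 342.8 + 836 = 3925 lbmol/h.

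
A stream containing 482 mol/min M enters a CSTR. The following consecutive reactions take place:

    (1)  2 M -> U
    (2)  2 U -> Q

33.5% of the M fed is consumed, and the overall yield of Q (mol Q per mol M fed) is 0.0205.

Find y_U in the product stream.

Conversion of M: M consumed = 2ξ₁ = 0.335 × 482 → ξ₁ = 80.73 mol/min.
Yield of Q: 1ξ₂ / 482 = 0.0205 → ξ₂ = 9.881 mol/min.
Outlet amounts (n = n₀ + Σ ν·ξ):
  M: 482 − 2(80.73) = 320.5
  U: 0 + 1(80.73) − 2(9.881) = 60.97
  Q: 0 + 1(9.881) = 9.881
Total out = 391.4 mol/min; y_U = 60.97 / 391.4 = 0.1558.

0.156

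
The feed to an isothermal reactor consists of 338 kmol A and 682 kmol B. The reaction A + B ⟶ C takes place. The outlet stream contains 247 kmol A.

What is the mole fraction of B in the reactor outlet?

For A: n = n₀ − 1ξ → 247 = 338 − 1ξ, giving ξ = 91 kmol.
Outlet amounts (n = n₀ + ν ξ):
  A: 338 − 1(91) = 247
  B: 682 − 1(91) = 591
  C: 0 + 1(91) = 91
Total out = 929 kmol; y_B = 591 / 929 = 0.6362.

0.636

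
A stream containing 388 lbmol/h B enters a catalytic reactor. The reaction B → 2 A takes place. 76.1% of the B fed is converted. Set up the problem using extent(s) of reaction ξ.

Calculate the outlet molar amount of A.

B reacted = 0.761 × 388 = 295.3 lbmol/h; ν_B = −1, so ξ = 295.3/1 = 295.3 lbmol/h.
Outlet amounts (n = n₀ + ν ξ):
  B: 388 − 1(295.3) = 92.73
  A: 0 + 2(295.3) = 590.5

591 lbmol/h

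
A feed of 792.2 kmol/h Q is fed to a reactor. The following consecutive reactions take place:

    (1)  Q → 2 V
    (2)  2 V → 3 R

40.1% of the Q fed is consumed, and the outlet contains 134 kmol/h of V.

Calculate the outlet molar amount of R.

752 kmol/h

Conversion of Q: Q consumed = 1ξ₁ = 0.401 × 792.2 → ξ₁ = 317.7 kmol/h.
V balance: n_V = 0 + 2ξ₁ − 2ξ₂ = 134 → ξ₂ = (2·317.7 − 134)/2 = 250.7 kmol/h.
Outlet amounts (n = n₀ + Σ ν·ξ):
  Q: 792.2 − 1(317.7) = 474.5
  V: 0 + 2(317.7) − 2(250.7) = 134
  R: 0 + 3(250.7) = 752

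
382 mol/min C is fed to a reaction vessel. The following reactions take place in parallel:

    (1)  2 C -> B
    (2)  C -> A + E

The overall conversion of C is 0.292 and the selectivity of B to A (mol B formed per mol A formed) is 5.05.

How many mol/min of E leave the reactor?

10 mol/min

Conversion of C: C consumed = 0.292 × 382 = 111.5 mol/min = 2ξ₁ + 1ξ₂.
Selectivity: 1ξ₁ / (1ξ₂) = 5.05 → ξ₁ = 5.05 ξ₂.
Substitute: (2·5.05 + 1) ξ₂ = 111.5 → ξ₂ = 10.05 mol/min, ξ₁ = 50.75 mol/min.
Outlet amounts (n = n₀ + Σ ν·ξ):
  C: 382 − 2(50.75) − 1(10.05) = 270.5
  B: 0 + 1(50.75) = 50.75
  A: 0 + 1(10.05) = 10.05
  E: 0 + 1(10.05) = 10.05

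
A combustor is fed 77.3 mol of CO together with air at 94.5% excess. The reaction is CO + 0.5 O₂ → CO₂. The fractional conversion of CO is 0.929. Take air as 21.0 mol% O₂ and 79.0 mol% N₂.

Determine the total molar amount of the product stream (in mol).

399 mol

Stoichiometric O₂ = 0.5 × 77.3 = 38.65 mol; O₂ fed = 38.65 × 1.945 = 75.17 mol.
N₂ fed = 75.17 × 79/21 = 282.8 mol.
Fuel reacted = 0.929 × 77.3 → ξ = 71.81 mol.
Outlet (n = n₀ + ν ξ):
  CO: 77.3 − 1(71.81) = 5.488
  O₂: 75.17 − 0.5(71.81) = 39.27
  N₂: 282.8 (inert)
  CO₂: 0 + 1(71.81) = 71.81
Total out = 5.488 + 39.27 + 282.8 + 71.81 = 399.4 mol.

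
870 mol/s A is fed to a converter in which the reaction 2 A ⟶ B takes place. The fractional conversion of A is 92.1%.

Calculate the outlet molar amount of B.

A reacted = 0.921 × 870 = 801.3 mol/s; ν_A = −2, so ξ = 801.3/2 = 400.6 mol/s.
Outlet amounts (n = n₀ + ν ξ):
  A: 870 − 2(400.6) = 68.73
  B: 0 + 1(400.6) = 400.6

401 mol/s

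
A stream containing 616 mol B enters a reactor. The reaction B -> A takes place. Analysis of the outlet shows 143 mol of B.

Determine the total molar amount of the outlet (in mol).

616 mol

For B: n = n₀ − 1ξ → 143 = 616 − 1ξ, giving ξ = 473 mol.
Outlet amounts (n = n₀ + ν ξ):
  B: 616 − 1(473) = 143
  A: 0 + 1(473) = 473
Total out = 143 + 473 = 616 mol.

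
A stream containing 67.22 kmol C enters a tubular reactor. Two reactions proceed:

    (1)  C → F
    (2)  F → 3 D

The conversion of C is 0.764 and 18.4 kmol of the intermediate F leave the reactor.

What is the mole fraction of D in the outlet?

0.743

Conversion of C: C consumed = 1ξ₁ = 0.764 × 67.22 → ξ₁ = 51.36 kmol.
F balance: n_F = 0 + 1ξ₁ − 1ξ₂ = 18.4 → ξ₂ = (1·51.36 − 18.4)/1 = 32.96 kmol.
Outlet amounts (n = n₀ + Σ ν·ξ):
  C: 67.22 − 1(51.36) = 15.86
  F: 0 + 1(51.36) − 1(32.96) = 18.4
  D: 0 + 3(32.96) = 98.87
Total out = 133.1 kmol; y_D = 98.87 / 133.1 = 0.7426.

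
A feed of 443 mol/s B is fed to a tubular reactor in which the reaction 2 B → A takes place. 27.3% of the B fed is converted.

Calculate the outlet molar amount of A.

B reacted = 0.273 × 443 = 120.9 mol/s; ν_B = −2, so ξ = 120.9/2 = 60.47 mol/s.
Outlet amounts (n = n₀ + ν ξ):
  B: 443 − 2(60.47) = 322.1
  A: 0 + 1(60.47) = 60.47

60.5 mol/s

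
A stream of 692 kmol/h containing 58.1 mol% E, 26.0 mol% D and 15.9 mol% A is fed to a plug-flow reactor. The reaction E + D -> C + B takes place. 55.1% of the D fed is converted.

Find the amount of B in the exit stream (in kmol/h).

D reacted = 0.551 × 179.9 = 99.14 kmol/h; ν_D = −1, so ξ = 99.14/1 = 99.14 kmol/h.
Outlet amounts (n = n₀ + ν ξ):
  E: 402.1 − 1(99.14) = 302.9
  D: 179.9 − 1(99.14) = 80.78
  C: 0 + 1(99.14) = 99.14
  B: 0 + 1(99.14) = 99.14
  A: 110 (inert)

99.1 kmol/h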